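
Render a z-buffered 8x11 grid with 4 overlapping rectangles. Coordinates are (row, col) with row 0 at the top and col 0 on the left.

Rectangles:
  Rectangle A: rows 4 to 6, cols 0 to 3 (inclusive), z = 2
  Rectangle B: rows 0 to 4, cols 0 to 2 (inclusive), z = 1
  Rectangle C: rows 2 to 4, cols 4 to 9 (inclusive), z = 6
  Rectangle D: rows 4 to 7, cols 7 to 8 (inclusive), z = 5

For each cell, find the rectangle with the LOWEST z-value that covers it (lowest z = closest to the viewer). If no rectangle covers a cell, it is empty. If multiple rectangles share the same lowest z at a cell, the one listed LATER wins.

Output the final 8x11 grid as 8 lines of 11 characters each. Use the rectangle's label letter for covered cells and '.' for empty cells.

BBB........
BBB........
BBB.CCCCCC.
BBB.CCCCCC.
BBBACCCDDC.
AAAA...DD..
AAAA...DD..
.......DD..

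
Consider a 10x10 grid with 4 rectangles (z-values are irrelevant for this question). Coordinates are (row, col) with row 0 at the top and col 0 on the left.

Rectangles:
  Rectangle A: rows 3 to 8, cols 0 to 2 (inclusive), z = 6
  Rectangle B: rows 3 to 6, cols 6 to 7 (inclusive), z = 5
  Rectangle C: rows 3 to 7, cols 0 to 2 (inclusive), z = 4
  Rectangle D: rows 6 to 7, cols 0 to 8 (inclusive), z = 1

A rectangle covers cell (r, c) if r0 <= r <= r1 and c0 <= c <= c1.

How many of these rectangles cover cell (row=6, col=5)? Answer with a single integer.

Check cell (6,5):
  A: rows 3-8 cols 0-2 -> outside (col miss)
  B: rows 3-6 cols 6-7 -> outside (col miss)
  C: rows 3-7 cols 0-2 -> outside (col miss)
  D: rows 6-7 cols 0-8 -> covers
Count covering = 1

Answer: 1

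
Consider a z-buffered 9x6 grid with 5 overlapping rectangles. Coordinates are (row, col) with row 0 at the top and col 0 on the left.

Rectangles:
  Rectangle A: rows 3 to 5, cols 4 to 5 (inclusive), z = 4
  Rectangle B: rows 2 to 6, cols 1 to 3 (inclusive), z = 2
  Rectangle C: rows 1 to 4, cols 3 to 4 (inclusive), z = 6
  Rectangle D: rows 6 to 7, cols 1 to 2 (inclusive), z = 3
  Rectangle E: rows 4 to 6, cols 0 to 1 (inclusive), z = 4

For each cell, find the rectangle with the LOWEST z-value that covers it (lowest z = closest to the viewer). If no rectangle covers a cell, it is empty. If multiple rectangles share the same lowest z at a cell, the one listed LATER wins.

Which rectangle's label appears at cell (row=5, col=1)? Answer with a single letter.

Answer: B

Derivation:
Check cell (5,1):
  A: rows 3-5 cols 4-5 -> outside (col miss)
  B: rows 2-6 cols 1-3 z=2 -> covers; best now B (z=2)
  C: rows 1-4 cols 3-4 -> outside (row miss)
  D: rows 6-7 cols 1-2 -> outside (row miss)
  E: rows 4-6 cols 0-1 z=4 -> covers; best now B (z=2)
Winner: B at z=2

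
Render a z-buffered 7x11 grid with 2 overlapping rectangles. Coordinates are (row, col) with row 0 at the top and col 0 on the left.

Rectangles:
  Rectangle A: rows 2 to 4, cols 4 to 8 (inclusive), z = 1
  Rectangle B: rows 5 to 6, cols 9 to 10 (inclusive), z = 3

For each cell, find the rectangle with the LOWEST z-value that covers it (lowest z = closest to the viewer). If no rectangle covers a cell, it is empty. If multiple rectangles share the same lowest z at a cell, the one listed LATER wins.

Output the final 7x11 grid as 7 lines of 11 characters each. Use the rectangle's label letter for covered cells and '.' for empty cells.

...........
...........
....AAAAA..
....AAAAA..
....AAAAA..
.........BB
.........BB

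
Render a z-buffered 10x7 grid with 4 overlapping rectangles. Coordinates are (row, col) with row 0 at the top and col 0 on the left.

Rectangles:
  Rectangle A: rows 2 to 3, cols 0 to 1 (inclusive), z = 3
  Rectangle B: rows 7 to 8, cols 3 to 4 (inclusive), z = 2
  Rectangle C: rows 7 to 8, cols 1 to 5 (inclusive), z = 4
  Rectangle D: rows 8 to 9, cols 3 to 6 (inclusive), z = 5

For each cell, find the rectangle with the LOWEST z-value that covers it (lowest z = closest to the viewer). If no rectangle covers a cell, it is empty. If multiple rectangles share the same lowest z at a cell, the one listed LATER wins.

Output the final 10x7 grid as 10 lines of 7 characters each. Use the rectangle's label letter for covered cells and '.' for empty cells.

.......
.......
AA.....
AA.....
.......
.......
.......
.CCBBC.
.CCBBCD
...DDDD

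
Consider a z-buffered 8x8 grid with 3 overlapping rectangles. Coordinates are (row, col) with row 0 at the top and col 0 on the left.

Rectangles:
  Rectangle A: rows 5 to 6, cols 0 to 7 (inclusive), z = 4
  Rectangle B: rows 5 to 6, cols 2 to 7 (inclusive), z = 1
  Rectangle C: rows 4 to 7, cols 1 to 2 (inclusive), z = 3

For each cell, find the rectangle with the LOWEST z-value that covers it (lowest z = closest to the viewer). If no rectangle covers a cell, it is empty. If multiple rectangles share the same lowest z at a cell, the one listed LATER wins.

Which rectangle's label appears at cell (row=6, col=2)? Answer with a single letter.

Answer: B

Derivation:
Check cell (6,2):
  A: rows 5-6 cols 0-7 z=4 -> covers; best now A (z=4)
  B: rows 5-6 cols 2-7 z=1 -> covers; best now B (z=1)
  C: rows 4-7 cols 1-2 z=3 -> covers; best now B (z=1)
Winner: B at z=1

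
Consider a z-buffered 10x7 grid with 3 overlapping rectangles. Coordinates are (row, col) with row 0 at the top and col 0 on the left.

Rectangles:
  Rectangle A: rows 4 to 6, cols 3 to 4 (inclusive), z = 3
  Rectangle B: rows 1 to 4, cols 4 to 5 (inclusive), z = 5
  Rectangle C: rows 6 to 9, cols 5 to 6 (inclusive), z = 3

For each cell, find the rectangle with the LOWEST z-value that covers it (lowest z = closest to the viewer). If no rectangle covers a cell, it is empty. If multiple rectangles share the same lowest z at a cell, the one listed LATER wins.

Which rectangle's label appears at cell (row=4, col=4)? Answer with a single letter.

Answer: A

Derivation:
Check cell (4,4):
  A: rows 4-6 cols 3-4 z=3 -> covers; best now A (z=3)
  B: rows 1-4 cols 4-5 z=5 -> covers; best now A (z=3)
  C: rows 6-9 cols 5-6 -> outside (row miss)
Winner: A at z=3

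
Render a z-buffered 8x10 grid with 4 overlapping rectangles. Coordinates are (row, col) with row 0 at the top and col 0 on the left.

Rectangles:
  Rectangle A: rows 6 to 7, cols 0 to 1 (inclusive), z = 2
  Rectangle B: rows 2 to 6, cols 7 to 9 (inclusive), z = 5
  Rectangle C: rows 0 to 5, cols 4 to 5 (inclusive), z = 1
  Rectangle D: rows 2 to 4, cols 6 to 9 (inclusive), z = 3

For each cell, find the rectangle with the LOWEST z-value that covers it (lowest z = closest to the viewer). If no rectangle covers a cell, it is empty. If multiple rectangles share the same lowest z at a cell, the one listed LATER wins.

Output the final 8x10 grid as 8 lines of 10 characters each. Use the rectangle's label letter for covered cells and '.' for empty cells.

....CC....
....CC....
....CCDDDD
....CCDDDD
....CCDDDD
....CC.BBB
AA.....BBB
AA........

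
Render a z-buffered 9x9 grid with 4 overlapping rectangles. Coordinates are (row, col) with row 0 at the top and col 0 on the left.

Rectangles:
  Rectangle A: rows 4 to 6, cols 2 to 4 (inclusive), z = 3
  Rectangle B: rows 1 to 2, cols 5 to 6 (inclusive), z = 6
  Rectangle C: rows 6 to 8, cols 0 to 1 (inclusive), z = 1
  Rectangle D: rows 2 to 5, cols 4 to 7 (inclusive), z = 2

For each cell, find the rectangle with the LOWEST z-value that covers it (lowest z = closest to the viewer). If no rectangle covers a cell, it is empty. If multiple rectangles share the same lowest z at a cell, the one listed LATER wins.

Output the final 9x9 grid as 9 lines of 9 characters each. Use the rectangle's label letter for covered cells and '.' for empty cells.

.........
.....BB..
....DDDD.
....DDDD.
..AADDDD.
..AADDDD.
CCAAA....
CC.......
CC.......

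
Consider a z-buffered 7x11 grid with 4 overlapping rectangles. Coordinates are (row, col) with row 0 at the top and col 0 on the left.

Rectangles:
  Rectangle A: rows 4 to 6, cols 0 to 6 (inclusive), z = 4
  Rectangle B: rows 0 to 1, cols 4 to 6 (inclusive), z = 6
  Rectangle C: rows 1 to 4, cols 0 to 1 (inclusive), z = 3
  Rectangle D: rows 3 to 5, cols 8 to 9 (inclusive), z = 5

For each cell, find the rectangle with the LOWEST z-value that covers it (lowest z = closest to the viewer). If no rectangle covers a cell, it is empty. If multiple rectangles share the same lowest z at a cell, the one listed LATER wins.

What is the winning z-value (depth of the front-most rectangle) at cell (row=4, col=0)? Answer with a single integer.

Check cell (4,0):
  A: rows 4-6 cols 0-6 z=4 -> covers; best now A (z=4)
  B: rows 0-1 cols 4-6 -> outside (row miss)
  C: rows 1-4 cols 0-1 z=3 -> covers; best now C (z=3)
  D: rows 3-5 cols 8-9 -> outside (col miss)
Winner: C at z=3

Answer: 3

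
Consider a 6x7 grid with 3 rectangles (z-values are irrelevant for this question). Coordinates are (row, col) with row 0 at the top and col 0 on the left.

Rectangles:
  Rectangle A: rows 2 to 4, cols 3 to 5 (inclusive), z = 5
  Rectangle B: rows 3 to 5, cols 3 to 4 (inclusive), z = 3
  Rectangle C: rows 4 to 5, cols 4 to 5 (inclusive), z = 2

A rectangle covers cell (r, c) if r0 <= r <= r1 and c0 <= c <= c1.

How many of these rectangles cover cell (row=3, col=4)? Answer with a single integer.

Check cell (3,4):
  A: rows 2-4 cols 3-5 -> covers
  B: rows 3-5 cols 3-4 -> covers
  C: rows 4-5 cols 4-5 -> outside (row miss)
Count covering = 2

Answer: 2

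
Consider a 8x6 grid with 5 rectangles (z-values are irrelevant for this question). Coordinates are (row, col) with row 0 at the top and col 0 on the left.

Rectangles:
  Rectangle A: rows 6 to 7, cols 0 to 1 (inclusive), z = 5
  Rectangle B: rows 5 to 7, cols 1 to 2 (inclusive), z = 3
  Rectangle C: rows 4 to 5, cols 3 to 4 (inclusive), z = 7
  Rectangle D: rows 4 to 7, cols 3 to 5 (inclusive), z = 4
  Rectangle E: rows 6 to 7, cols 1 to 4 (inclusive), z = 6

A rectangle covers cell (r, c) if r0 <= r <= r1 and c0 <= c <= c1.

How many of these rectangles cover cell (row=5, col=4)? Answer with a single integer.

Check cell (5,4):
  A: rows 6-7 cols 0-1 -> outside (row miss)
  B: rows 5-7 cols 1-2 -> outside (col miss)
  C: rows 4-5 cols 3-4 -> covers
  D: rows 4-7 cols 3-5 -> covers
  E: rows 6-7 cols 1-4 -> outside (row miss)
Count covering = 2

Answer: 2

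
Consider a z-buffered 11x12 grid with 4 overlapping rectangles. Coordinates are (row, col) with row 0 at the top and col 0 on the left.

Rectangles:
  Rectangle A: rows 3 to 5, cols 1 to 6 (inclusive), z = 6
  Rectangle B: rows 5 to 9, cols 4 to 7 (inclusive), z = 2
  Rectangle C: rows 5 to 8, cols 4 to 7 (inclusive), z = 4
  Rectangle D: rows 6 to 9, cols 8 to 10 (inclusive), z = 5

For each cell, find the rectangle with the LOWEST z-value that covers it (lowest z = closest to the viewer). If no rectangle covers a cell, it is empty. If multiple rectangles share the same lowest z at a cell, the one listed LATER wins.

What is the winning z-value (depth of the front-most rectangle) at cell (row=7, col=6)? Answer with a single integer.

Answer: 2

Derivation:
Check cell (7,6):
  A: rows 3-5 cols 1-6 -> outside (row miss)
  B: rows 5-9 cols 4-7 z=2 -> covers; best now B (z=2)
  C: rows 5-8 cols 4-7 z=4 -> covers; best now B (z=2)
  D: rows 6-9 cols 8-10 -> outside (col miss)
Winner: B at z=2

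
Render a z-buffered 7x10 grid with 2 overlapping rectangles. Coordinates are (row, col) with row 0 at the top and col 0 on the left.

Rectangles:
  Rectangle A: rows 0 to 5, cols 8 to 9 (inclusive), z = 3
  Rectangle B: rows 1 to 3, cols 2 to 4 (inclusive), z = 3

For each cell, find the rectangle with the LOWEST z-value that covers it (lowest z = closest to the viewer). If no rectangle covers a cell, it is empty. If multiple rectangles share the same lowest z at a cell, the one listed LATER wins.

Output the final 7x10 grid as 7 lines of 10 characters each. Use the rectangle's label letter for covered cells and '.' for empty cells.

........AA
..BBB...AA
..BBB...AA
..BBB...AA
........AA
........AA
..........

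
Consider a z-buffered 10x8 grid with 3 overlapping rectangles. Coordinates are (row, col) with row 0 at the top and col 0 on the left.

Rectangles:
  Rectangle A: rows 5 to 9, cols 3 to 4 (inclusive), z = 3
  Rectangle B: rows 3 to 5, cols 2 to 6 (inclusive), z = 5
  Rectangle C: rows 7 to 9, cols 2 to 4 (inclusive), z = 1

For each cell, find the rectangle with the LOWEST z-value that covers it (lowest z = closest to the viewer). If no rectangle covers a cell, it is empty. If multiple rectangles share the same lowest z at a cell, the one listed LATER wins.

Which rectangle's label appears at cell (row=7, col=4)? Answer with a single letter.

Check cell (7,4):
  A: rows 5-9 cols 3-4 z=3 -> covers; best now A (z=3)
  B: rows 3-5 cols 2-6 -> outside (row miss)
  C: rows 7-9 cols 2-4 z=1 -> covers; best now C (z=1)
Winner: C at z=1

Answer: C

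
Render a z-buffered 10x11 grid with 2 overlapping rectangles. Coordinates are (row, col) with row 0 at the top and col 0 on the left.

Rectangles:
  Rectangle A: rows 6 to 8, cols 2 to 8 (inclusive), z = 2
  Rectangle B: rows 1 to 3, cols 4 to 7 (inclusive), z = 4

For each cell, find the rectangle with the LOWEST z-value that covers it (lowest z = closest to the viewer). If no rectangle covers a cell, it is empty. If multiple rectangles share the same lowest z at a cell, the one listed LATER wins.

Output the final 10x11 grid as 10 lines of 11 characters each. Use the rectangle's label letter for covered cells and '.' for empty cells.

...........
....BBBB...
....BBBB...
....BBBB...
...........
...........
..AAAAAAA..
..AAAAAAA..
..AAAAAAA..
...........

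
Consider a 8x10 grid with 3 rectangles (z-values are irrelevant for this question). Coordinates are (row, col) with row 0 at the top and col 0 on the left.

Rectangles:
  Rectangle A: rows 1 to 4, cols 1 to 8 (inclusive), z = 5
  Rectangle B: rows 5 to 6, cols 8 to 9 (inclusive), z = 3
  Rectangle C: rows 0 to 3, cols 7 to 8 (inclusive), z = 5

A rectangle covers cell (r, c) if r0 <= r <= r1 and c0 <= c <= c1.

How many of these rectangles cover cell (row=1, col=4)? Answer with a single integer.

Answer: 1

Derivation:
Check cell (1,4):
  A: rows 1-4 cols 1-8 -> covers
  B: rows 5-6 cols 8-9 -> outside (row miss)
  C: rows 0-3 cols 7-8 -> outside (col miss)
Count covering = 1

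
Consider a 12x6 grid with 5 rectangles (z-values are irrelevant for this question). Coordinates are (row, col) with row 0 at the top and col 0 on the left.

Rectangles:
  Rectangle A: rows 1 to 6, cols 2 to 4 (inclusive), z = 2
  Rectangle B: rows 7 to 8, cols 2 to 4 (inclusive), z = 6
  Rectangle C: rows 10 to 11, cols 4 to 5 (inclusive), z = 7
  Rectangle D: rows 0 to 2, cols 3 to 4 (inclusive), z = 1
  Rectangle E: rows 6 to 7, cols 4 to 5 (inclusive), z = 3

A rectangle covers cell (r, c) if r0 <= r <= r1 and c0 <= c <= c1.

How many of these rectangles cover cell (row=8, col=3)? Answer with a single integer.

Check cell (8,3):
  A: rows 1-6 cols 2-4 -> outside (row miss)
  B: rows 7-8 cols 2-4 -> covers
  C: rows 10-11 cols 4-5 -> outside (row miss)
  D: rows 0-2 cols 3-4 -> outside (row miss)
  E: rows 6-7 cols 4-5 -> outside (row miss)
Count covering = 1

Answer: 1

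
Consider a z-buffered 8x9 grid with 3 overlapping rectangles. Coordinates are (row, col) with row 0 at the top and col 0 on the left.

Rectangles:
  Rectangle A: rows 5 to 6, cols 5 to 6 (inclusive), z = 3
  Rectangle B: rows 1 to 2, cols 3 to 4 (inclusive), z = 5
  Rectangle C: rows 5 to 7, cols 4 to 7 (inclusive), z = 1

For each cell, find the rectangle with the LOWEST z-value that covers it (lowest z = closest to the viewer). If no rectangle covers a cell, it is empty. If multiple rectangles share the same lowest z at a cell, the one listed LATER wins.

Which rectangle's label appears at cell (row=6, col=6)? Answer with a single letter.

Check cell (6,6):
  A: rows 5-6 cols 5-6 z=3 -> covers; best now A (z=3)
  B: rows 1-2 cols 3-4 -> outside (row miss)
  C: rows 5-7 cols 4-7 z=1 -> covers; best now C (z=1)
Winner: C at z=1

Answer: C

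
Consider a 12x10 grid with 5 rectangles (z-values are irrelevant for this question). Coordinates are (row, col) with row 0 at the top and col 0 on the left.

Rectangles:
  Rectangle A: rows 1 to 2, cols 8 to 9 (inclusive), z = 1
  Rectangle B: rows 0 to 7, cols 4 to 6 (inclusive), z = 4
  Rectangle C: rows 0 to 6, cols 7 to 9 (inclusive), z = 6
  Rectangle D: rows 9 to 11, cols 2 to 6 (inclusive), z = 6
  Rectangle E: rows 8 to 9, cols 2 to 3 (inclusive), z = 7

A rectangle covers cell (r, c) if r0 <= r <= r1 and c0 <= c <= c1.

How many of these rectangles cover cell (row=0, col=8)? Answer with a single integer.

Answer: 1

Derivation:
Check cell (0,8):
  A: rows 1-2 cols 8-9 -> outside (row miss)
  B: rows 0-7 cols 4-6 -> outside (col miss)
  C: rows 0-6 cols 7-9 -> covers
  D: rows 9-11 cols 2-6 -> outside (row miss)
  E: rows 8-9 cols 2-3 -> outside (row miss)
Count covering = 1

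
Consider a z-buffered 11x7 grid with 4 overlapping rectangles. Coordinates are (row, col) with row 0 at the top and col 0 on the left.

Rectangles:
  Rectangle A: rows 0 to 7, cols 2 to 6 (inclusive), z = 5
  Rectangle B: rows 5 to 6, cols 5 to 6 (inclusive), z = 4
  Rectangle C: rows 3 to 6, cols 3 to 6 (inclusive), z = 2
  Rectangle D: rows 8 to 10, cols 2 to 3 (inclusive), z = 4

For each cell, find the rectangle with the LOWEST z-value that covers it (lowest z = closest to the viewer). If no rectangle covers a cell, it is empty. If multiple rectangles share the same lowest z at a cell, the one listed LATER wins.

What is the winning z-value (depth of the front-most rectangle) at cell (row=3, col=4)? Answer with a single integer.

Answer: 2

Derivation:
Check cell (3,4):
  A: rows 0-7 cols 2-6 z=5 -> covers; best now A (z=5)
  B: rows 5-6 cols 5-6 -> outside (row miss)
  C: rows 3-6 cols 3-6 z=2 -> covers; best now C (z=2)
  D: rows 8-10 cols 2-3 -> outside (row miss)
Winner: C at z=2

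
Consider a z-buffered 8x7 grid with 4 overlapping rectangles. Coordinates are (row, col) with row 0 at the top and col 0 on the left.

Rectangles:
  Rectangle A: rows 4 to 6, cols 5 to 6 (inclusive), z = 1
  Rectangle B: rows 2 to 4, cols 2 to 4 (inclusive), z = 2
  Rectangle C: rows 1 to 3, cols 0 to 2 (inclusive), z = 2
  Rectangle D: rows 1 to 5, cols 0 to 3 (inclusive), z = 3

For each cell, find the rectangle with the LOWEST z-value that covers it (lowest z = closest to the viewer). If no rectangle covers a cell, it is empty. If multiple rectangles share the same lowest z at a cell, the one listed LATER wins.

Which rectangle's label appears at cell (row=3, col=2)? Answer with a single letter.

Answer: C

Derivation:
Check cell (3,2):
  A: rows 4-6 cols 5-6 -> outside (row miss)
  B: rows 2-4 cols 2-4 z=2 -> covers; best now B (z=2)
  C: rows 1-3 cols 0-2 z=2 -> covers; best now C (z=2)
  D: rows 1-5 cols 0-3 z=3 -> covers; best now C (z=2)
Winner: C at z=2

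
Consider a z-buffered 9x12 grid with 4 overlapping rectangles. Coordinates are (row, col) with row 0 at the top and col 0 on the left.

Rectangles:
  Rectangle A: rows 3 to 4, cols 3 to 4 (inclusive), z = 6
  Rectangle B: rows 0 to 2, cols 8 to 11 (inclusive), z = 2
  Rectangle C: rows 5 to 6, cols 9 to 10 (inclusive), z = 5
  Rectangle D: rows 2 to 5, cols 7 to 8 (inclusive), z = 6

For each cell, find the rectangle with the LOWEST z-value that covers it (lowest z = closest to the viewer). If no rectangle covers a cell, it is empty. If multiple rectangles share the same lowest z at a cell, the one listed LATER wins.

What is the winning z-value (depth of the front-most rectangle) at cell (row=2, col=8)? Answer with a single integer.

Check cell (2,8):
  A: rows 3-4 cols 3-4 -> outside (row miss)
  B: rows 0-2 cols 8-11 z=2 -> covers; best now B (z=2)
  C: rows 5-6 cols 9-10 -> outside (row miss)
  D: rows 2-5 cols 7-8 z=6 -> covers; best now B (z=2)
Winner: B at z=2

Answer: 2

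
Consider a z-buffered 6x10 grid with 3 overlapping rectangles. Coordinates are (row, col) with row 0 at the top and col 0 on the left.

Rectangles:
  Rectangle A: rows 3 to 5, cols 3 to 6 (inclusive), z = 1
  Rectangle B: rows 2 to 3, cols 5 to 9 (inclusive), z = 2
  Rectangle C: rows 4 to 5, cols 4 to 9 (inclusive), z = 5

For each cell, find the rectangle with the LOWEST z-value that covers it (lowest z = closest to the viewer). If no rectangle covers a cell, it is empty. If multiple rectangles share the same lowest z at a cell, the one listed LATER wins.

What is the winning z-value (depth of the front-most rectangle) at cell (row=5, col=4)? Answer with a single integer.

Check cell (5,4):
  A: rows 3-5 cols 3-6 z=1 -> covers; best now A (z=1)
  B: rows 2-3 cols 5-9 -> outside (row miss)
  C: rows 4-5 cols 4-9 z=5 -> covers; best now A (z=1)
Winner: A at z=1

Answer: 1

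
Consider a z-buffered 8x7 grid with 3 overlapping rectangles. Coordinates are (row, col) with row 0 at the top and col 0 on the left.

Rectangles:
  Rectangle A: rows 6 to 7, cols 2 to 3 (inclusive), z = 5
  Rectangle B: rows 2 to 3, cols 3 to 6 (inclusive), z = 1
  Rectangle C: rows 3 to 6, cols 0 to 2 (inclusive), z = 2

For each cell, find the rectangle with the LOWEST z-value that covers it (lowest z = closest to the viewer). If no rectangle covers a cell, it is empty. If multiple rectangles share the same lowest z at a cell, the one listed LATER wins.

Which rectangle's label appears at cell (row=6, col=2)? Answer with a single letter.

Check cell (6,2):
  A: rows 6-7 cols 2-3 z=5 -> covers; best now A (z=5)
  B: rows 2-3 cols 3-6 -> outside (row miss)
  C: rows 3-6 cols 0-2 z=2 -> covers; best now C (z=2)
Winner: C at z=2

Answer: C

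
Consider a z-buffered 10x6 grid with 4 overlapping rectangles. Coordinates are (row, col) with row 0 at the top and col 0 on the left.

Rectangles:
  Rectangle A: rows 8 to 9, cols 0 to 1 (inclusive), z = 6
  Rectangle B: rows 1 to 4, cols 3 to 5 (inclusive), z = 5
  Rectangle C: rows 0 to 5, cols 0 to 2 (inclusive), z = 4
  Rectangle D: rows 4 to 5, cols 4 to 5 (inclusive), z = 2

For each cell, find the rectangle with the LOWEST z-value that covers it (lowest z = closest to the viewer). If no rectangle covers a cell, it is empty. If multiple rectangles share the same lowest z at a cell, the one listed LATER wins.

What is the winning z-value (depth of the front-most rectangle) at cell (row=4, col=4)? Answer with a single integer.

Answer: 2

Derivation:
Check cell (4,4):
  A: rows 8-9 cols 0-1 -> outside (row miss)
  B: rows 1-4 cols 3-5 z=5 -> covers; best now B (z=5)
  C: rows 0-5 cols 0-2 -> outside (col miss)
  D: rows 4-5 cols 4-5 z=2 -> covers; best now D (z=2)
Winner: D at z=2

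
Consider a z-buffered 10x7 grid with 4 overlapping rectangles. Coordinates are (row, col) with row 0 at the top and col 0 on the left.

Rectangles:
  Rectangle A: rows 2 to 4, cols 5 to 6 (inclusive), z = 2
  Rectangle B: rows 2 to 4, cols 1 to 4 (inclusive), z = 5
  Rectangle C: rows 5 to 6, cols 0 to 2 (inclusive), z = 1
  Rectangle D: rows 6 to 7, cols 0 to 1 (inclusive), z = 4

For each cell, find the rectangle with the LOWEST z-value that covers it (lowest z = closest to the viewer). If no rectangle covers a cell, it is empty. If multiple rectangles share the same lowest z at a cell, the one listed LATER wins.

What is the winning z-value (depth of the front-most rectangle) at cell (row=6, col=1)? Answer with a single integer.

Answer: 1

Derivation:
Check cell (6,1):
  A: rows 2-4 cols 5-6 -> outside (row miss)
  B: rows 2-4 cols 1-4 -> outside (row miss)
  C: rows 5-6 cols 0-2 z=1 -> covers; best now C (z=1)
  D: rows 6-7 cols 0-1 z=4 -> covers; best now C (z=1)
Winner: C at z=1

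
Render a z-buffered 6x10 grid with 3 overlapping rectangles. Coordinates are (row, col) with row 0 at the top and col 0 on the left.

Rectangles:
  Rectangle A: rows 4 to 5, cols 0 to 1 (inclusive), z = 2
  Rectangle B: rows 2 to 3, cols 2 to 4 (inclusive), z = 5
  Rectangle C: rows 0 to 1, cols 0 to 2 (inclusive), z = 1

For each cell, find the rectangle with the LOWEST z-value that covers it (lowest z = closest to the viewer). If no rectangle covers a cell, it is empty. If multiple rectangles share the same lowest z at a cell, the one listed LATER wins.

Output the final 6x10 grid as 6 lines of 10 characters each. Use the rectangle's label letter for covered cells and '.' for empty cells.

CCC.......
CCC.......
..BBB.....
..BBB.....
AA........
AA........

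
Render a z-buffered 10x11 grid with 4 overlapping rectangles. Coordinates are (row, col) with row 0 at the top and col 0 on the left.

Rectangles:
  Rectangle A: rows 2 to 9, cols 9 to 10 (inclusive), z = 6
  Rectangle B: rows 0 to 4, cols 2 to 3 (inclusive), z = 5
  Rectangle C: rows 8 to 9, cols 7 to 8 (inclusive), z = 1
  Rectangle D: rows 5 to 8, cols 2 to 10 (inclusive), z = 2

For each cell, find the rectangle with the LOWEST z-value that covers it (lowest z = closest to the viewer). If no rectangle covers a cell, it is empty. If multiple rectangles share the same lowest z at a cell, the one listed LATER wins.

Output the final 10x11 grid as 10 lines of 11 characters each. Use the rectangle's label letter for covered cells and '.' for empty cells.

..BB.......
..BB.......
..BB.....AA
..BB.....AA
..BB.....AA
..DDDDDDDDD
..DDDDDDDDD
..DDDDDDDDD
..DDDDDCCDD
.......CCAA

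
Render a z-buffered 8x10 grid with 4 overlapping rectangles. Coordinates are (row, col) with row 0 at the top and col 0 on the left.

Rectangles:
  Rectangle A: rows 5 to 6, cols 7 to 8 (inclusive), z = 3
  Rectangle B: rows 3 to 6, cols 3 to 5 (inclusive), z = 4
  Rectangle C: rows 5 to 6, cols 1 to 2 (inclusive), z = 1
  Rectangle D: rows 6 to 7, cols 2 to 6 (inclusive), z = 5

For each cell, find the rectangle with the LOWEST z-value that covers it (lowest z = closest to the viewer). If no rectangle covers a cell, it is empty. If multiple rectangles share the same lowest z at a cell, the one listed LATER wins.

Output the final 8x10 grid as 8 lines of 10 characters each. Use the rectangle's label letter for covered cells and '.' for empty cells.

..........
..........
..........
...BBB....
...BBB....
.CCBBB.AA.
.CCBBBDAA.
..DDDDD...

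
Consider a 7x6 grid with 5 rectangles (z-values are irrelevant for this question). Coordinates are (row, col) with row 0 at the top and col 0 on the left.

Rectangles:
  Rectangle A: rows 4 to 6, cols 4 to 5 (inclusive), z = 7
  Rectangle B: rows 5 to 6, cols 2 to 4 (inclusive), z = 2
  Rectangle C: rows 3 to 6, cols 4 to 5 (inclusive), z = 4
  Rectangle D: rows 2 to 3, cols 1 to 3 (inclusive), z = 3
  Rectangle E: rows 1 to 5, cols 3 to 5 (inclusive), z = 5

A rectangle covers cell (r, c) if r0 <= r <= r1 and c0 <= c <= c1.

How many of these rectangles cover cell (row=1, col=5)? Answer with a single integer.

Check cell (1,5):
  A: rows 4-6 cols 4-5 -> outside (row miss)
  B: rows 5-6 cols 2-4 -> outside (row miss)
  C: rows 3-6 cols 4-5 -> outside (row miss)
  D: rows 2-3 cols 1-3 -> outside (row miss)
  E: rows 1-5 cols 3-5 -> covers
Count covering = 1

Answer: 1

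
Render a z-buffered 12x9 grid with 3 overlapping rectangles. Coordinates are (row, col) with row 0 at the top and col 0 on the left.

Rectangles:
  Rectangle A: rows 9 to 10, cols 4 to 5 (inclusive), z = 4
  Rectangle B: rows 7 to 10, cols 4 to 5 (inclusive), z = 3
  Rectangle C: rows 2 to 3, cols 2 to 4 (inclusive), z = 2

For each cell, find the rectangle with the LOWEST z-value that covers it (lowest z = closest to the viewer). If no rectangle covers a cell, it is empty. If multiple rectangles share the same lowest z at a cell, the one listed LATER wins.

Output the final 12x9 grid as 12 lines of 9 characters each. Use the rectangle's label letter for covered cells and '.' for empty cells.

.........
.........
..CCC....
..CCC....
.........
.........
.........
....BB...
....BB...
....BB...
....BB...
.........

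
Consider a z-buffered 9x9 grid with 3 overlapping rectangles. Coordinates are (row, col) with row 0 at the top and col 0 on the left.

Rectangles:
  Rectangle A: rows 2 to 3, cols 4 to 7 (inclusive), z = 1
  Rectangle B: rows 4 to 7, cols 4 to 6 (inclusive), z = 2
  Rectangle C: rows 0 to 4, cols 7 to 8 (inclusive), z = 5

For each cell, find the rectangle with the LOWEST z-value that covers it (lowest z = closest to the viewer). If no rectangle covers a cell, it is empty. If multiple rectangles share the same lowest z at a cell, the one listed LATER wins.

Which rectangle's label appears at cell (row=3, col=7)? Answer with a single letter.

Answer: A

Derivation:
Check cell (3,7):
  A: rows 2-3 cols 4-7 z=1 -> covers; best now A (z=1)
  B: rows 4-7 cols 4-6 -> outside (row miss)
  C: rows 0-4 cols 7-8 z=5 -> covers; best now A (z=1)
Winner: A at z=1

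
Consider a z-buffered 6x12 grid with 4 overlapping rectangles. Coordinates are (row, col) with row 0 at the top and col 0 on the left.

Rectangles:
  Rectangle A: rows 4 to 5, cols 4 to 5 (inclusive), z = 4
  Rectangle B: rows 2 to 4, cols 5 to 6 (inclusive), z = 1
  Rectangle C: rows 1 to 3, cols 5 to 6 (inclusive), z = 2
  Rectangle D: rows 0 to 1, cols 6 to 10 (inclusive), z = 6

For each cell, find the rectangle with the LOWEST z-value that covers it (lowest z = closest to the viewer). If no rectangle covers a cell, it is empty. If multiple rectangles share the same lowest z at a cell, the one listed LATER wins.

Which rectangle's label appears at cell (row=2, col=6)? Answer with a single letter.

Check cell (2,6):
  A: rows 4-5 cols 4-5 -> outside (row miss)
  B: rows 2-4 cols 5-6 z=1 -> covers; best now B (z=1)
  C: rows 1-3 cols 5-6 z=2 -> covers; best now B (z=1)
  D: rows 0-1 cols 6-10 -> outside (row miss)
Winner: B at z=1

Answer: B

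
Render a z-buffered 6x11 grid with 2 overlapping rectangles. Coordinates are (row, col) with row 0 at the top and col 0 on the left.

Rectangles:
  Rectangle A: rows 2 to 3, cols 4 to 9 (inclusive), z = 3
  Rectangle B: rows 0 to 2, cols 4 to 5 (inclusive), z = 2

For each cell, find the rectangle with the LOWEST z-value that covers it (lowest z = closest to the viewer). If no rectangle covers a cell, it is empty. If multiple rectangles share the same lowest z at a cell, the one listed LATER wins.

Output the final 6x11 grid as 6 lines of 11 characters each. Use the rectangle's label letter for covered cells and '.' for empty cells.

....BB.....
....BB.....
....BBAAAA.
....AAAAAA.
...........
...........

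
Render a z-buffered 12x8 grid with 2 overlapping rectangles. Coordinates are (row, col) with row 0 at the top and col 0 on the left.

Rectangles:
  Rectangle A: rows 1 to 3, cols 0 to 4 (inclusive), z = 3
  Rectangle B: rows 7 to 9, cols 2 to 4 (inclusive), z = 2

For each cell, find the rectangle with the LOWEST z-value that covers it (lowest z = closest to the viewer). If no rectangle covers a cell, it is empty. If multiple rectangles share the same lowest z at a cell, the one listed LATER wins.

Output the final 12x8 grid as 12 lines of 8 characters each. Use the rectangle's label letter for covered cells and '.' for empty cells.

........
AAAAA...
AAAAA...
AAAAA...
........
........
........
..BBB...
..BBB...
..BBB...
........
........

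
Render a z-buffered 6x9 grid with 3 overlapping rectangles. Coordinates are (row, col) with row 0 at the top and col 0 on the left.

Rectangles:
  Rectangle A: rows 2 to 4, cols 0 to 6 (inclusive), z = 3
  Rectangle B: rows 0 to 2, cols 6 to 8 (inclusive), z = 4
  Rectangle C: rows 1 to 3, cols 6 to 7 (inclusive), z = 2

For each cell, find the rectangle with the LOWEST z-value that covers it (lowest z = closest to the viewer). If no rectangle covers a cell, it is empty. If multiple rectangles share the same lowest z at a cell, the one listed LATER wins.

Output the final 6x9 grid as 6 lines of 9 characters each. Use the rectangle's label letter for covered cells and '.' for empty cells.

......BBB
......CCB
AAAAAACCB
AAAAAACC.
AAAAAAA..
.........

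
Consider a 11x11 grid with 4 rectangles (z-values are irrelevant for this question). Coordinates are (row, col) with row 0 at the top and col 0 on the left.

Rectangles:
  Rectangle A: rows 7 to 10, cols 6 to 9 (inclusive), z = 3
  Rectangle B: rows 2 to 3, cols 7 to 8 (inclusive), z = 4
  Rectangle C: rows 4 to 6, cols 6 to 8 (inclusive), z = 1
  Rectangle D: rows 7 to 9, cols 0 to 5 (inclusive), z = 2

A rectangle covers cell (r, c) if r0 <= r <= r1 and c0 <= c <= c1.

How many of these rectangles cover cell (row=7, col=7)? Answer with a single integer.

Answer: 1

Derivation:
Check cell (7,7):
  A: rows 7-10 cols 6-9 -> covers
  B: rows 2-3 cols 7-8 -> outside (row miss)
  C: rows 4-6 cols 6-8 -> outside (row miss)
  D: rows 7-9 cols 0-5 -> outside (col miss)
Count covering = 1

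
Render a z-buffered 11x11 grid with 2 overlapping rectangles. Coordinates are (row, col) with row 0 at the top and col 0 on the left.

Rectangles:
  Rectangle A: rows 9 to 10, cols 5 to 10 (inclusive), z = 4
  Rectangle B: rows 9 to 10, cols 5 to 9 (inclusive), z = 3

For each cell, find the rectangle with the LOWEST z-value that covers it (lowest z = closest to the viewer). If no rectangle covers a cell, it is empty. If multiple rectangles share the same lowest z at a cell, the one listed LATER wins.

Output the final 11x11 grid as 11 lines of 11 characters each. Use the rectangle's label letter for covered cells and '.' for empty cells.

...........
...........
...........
...........
...........
...........
...........
...........
...........
.....BBBBBA
.....BBBBBA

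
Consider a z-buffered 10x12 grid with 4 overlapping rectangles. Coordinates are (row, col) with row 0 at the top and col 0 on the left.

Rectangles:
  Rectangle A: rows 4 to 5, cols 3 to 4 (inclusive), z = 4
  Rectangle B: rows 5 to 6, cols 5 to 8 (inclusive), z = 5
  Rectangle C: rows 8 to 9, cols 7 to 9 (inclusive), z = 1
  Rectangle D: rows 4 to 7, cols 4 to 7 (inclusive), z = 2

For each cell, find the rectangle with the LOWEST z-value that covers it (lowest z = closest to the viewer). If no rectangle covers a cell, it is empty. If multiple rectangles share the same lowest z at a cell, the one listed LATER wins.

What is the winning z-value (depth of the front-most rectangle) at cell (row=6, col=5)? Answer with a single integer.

Answer: 2

Derivation:
Check cell (6,5):
  A: rows 4-5 cols 3-4 -> outside (row miss)
  B: rows 5-6 cols 5-8 z=5 -> covers; best now B (z=5)
  C: rows 8-9 cols 7-9 -> outside (row miss)
  D: rows 4-7 cols 4-7 z=2 -> covers; best now D (z=2)
Winner: D at z=2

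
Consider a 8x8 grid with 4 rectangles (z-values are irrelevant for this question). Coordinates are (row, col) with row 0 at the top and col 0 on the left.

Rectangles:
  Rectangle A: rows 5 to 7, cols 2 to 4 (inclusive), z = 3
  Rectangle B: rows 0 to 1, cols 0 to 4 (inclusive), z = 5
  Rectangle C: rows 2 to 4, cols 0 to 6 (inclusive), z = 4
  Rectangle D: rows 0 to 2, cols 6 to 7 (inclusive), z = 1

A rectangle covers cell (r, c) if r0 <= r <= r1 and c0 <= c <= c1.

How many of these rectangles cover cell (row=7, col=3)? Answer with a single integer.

Check cell (7,3):
  A: rows 5-7 cols 2-4 -> covers
  B: rows 0-1 cols 0-4 -> outside (row miss)
  C: rows 2-4 cols 0-6 -> outside (row miss)
  D: rows 0-2 cols 6-7 -> outside (row miss)
Count covering = 1

Answer: 1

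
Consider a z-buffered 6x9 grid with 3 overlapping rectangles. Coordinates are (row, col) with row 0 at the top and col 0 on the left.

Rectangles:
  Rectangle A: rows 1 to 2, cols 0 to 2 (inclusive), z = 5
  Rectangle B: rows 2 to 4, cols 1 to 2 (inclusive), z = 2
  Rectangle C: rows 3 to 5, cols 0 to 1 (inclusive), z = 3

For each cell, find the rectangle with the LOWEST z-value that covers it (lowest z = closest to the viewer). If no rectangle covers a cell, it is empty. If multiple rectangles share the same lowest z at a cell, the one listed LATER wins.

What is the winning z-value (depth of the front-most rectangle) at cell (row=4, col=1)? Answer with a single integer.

Check cell (4,1):
  A: rows 1-2 cols 0-2 -> outside (row miss)
  B: rows 2-4 cols 1-2 z=2 -> covers; best now B (z=2)
  C: rows 3-5 cols 0-1 z=3 -> covers; best now B (z=2)
Winner: B at z=2

Answer: 2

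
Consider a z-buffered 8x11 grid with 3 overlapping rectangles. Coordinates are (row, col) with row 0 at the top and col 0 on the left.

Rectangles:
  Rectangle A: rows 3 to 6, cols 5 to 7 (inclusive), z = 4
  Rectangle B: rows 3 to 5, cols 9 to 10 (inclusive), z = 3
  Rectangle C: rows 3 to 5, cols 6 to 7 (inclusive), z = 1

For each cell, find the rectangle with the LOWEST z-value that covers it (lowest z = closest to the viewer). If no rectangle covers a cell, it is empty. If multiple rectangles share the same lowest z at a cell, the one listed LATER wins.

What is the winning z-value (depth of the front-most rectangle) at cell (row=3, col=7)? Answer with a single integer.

Answer: 1

Derivation:
Check cell (3,7):
  A: rows 3-6 cols 5-7 z=4 -> covers; best now A (z=4)
  B: rows 3-5 cols 9-10 -> outside (col miss)
  C: rows 3-5 cols 6-7 z=1 -> covers; best now C (z=1)
Winner: C at z=1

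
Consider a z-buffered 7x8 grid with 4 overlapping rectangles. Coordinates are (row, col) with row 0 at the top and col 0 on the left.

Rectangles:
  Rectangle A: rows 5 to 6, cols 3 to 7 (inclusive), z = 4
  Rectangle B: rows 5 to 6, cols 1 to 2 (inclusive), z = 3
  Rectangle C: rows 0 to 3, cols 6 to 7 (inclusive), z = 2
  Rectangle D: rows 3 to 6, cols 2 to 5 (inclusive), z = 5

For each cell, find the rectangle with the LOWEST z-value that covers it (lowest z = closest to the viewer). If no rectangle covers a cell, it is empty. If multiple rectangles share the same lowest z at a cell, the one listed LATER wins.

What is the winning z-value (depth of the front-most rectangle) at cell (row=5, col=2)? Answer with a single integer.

Answer: 3

Derivation:
Check cell (5,2):
  A: rows 5-6 cols 3-7 -> outside (col miss)
  B: rows 5-6 cols 1-2 z=3 -> covers; best now B (z=3)
  C: rows 0-3 cols 6-7 -> outside (row miss)
  D: rows 3-6 cols 2-5 z=5 -> covers; best now B (z=3)
Winner: B at z=3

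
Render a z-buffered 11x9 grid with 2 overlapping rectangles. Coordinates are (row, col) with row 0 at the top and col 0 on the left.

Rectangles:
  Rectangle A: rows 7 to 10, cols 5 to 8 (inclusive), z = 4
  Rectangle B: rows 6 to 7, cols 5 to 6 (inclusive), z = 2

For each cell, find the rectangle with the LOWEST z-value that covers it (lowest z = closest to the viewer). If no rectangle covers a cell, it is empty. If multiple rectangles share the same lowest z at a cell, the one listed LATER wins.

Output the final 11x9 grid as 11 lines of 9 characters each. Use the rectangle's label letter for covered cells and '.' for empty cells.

.........
.........
.........
.........
.........
.........
.....BB..
.....BBAA
.....AAAA
.....AAAA
.....AAAA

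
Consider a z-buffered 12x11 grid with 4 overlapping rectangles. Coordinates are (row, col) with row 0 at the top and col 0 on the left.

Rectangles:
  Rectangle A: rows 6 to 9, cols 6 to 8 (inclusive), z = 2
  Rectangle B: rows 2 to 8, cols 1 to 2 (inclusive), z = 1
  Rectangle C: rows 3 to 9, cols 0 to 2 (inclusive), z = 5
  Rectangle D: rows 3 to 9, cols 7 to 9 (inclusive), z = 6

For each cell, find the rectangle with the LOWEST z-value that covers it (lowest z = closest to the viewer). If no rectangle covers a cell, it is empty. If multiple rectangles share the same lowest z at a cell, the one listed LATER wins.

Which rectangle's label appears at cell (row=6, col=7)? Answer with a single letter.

Answer: A

Derivation:
Check cell (6,7):
  A: rows 6-9 cols 6-8 z=2 -> covers; best now A (z=2)
  B: rows 2-8 cols 1-2 -> outside (col miss)
  C: rows 3-9 cols 0-2 -> outside (col miss)
  D: rows 3-9 cols 7-9 z=6 -> covers; best now A (z=2)
Winner: A at z=2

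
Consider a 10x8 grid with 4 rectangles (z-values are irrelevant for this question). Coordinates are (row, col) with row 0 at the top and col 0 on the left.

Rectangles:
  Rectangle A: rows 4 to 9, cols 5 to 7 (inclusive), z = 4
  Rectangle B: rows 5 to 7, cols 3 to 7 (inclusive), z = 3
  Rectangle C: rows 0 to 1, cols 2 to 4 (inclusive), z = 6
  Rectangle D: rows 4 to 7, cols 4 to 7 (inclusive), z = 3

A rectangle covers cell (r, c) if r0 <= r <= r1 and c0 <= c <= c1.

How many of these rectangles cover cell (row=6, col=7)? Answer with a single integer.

Answer: 3

Derivation:
Check cell (6,7):
  A: rows 4-9 cols 5-7 -> covers
  B: rows 5-7 cols 3-7 -> covers
  C: rows 0-1 cols 2-4 -> outside (row miss)
  D: rows 4-7 cols 4-7 -> covers
Count covering = 3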